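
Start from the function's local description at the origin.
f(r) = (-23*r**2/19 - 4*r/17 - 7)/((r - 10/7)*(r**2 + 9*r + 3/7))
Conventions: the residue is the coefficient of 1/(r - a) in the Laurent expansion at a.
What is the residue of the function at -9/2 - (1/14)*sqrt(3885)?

The residue is -69216/242573 - (1764989/134628015)*sqrt(3885).

The factor r**2 + 9*r + 3/7 splits as (r - a)(r - a') with a = -9/2 - (1/14)*sqrt(3885), a' = -9/2 + (1/14)*sqrt(3885). At the order-1 pole a set g(r) = (r - a)*f(r) = [(-23*r**2/19 - 4*r/17 - 7)/(r - 10/7)] / (r - a').
Simple pole: residue = g(a) at a = -9/2 - (1/14)*sqrt(3885), which is -69216/242573 - (1764989/134628015)*sqrt(3885).


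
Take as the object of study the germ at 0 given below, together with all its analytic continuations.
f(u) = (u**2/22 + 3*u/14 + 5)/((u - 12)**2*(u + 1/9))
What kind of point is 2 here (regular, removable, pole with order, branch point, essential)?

The point is a regular point.

Denominator factors: u + 1/9 = 19/9 at u = 2; u - 12 = -10 at u = 2 — none vanishes.
So the germ continues analytically to 2.


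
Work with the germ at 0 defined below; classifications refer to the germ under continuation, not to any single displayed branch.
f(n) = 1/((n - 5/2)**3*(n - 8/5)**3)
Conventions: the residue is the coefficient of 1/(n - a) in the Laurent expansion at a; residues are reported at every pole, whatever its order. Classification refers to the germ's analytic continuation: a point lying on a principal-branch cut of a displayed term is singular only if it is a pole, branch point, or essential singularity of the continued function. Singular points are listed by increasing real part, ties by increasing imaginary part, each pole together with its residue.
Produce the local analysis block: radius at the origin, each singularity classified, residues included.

Radius of convergence at 0: 8/5.
At 8/5: a pole of order 3; residue -200000/19683.
At 5/2: a pole of order 3; residue 200000/19683.

Denominator factor (n - 5/2)^3: pole of order 3 at 5/2, modulus 5/2.
Denominator factor (n - 8/5)^3: pole of order 3 at 8/5, modulus 8/5.
The radius of convergence is the smallest modulus among the singular points: 8/5.
At the order-3 pole 8/5 set g(n) = (n - (8/5))^3*f(n) = (n - 5/2)**(-3).
Order-3 pole: residue = g''(a)/2; g''(8/5) = -400000/19683, so the residue is -200000/19683.
At the order-3 pole 5/2 set g(n) = (n - (5/2))^3*f(n) = (n - 8/5)**(-3).
Order-3 pole: residue = g''(a)/2; g''(5/2) = 400000/19683, so the residue is 200000/19683.
List the singular points by increasing real part (a conjugate pair: the negative imaginary part first).


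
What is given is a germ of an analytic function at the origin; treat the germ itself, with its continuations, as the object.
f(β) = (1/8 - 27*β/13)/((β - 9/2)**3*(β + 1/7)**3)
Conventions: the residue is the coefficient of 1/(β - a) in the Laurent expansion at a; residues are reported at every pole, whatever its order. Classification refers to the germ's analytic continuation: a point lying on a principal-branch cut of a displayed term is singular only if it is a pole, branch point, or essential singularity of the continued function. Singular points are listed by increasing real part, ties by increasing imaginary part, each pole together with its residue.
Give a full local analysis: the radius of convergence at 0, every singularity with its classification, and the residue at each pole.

Denominator factor (β - 9/2)^3: pole of order 3 at 9/2, modulus 9/2.
Denominator factor (β + 1/7)^3: pole of order 3 at -1/7, modulus 1/7.
The radius of convergence is the smallest modulus among the singular points: 1/7.
At the order-3 pole -1/7 set g(β) = (β - (-1/7))^3*f(β) = (1/8 - 27*β/13)/(β - 9/2)**3.
Order-3 pole: residue = g''(a)/2; g''(-1/7) = 369139344/15083778125, so the residue is 184569672/15083778125.
At the order-3 pole 9/2 set g(β) = (β - (9/2))^3*f(β) = (1/8 - 27*β/13)/(β + 1/7)**3.
Order-3 pole: residue = g''(a)/2; g''(9/2) = -369139344/15083778125, so the residue is -184569672/15083778125.
List the singular points by increasing real part (a conjugate pair: the negative imaginary part first).

Radius of convergence at 0: 1/7.
At -1/7: a pole of order 3; residue 184569672/15083778125.
At 9/2: a pole of order 3; residue -184569672/15083778125.


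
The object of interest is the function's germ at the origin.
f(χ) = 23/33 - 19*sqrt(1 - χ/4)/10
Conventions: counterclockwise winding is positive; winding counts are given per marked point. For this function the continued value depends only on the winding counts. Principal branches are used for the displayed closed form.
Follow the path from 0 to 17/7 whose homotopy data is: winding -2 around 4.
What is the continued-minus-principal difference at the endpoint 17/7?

The rational part is single-valued and drops out of the difference; each branch term changes only by its own monodromy.
(-19/10)*sqrt(1 - χ/(4)): winding -2 is even, the square root returns to the same sheet, contribution 0.
Summing the contributions at χ = 17/7 gives 0.

Continued minus principal equals 0.


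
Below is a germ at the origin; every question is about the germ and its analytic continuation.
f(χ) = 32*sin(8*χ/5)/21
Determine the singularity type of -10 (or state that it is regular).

There is no denominator, hence no pole anywhere.
The factor sin(8*χ/5) is entire.
So the germ continues analytically to -10.

The point is a regular point.


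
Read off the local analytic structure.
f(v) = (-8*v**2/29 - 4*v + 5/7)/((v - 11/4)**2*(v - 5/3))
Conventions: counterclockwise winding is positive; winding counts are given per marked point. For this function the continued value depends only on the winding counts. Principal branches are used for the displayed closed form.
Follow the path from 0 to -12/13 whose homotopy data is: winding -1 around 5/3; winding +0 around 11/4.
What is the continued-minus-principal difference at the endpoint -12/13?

The function is rational, hence single-valued: continuing it around any pole returns the same value, so the difference is 0.

Continued minus principal equals 0.


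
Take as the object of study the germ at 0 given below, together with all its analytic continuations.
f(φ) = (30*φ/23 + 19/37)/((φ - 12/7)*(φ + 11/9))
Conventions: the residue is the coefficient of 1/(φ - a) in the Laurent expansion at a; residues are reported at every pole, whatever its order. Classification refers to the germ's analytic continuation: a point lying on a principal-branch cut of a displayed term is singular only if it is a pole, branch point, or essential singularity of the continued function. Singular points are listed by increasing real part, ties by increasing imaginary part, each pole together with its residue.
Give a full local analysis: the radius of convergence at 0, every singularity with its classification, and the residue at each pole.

Denominator factor (φ + 11/9): pole of order 1 at -11/9, modulus 11/9.
Denominator factor (φ - 12/7): pole of order 1 at 12/7, modulus 12/7.
The radius of convergence is the smallest modulus among the singular points: 11/9.
At the order-1 pole -11/9 set g(φ) = (φ - (-11/9))*f(φ) = (30*φ/23 + 19/37)/(φ - 12/7).
Simple pole: residue = g(a) at a = -11/9, which is 57939/157435.
At the order-1 pole 12/7 set g(φ) = (φ - (12/7))*f(φ) = (30*φ/23 + 19/37)/(φ + 11/9).
Simple pole: residue = g(a) at a = 12/7, which is 147411/157435.
List the singular points by increasing real part (a conjugate pair: the negative imaginary part first).

Radius of convergence at 0: 11/9.
At -11/9: a pole of order 1; residue 57939/157435.
At 12/7: a pole of order 1; residue 147411/157435.


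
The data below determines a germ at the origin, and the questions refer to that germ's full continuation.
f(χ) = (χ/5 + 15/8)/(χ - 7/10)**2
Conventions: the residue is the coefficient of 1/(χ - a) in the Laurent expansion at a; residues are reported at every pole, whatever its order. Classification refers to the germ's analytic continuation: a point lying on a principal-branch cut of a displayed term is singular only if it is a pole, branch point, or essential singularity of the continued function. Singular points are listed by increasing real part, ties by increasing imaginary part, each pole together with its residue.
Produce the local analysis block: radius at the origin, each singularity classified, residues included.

Radius of convergence at 0: 7/10.
At 7/10: a pole of order 2; residue 1/5.

Denominator factor (χ - 7/10)^2: pole of order 2 at 7/10, modulus 7/10.
The radius of convergence is the smallest modulus among the singular points: 7/10.
At the order-2 pole 7/10 set g(χ) = (χ - (7/10))^2*f(χ) = χ/5 + 15/8.
Order-2 pole: residue = g'(a); g'(7/10) = 1/5, so the residue is 1/5.


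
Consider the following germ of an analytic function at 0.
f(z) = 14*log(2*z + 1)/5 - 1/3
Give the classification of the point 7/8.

The point is a regular point.

There is no denominator, hence no pole anywhere.
Branch term log(1 - z/(-1/2)): argument at 7/8 is 11/4, nonzero, so 7/8 is not its branch point (a point on a principal cut is still regular for the continued germ).
So the germ continues analytically to 7/8.


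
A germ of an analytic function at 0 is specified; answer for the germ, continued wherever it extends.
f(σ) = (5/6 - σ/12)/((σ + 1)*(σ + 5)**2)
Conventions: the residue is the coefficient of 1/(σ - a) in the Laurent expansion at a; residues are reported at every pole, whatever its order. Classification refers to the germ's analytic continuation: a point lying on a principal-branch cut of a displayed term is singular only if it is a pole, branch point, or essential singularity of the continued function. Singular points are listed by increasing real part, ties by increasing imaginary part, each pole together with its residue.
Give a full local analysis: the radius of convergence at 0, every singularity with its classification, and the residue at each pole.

Denominator factor (σ + 5)^2: pole of order 2 at -5, modulus 5.
Denominator factor (σ + 1): pole of order 1 at -1, modulus 1.
The radius of convergence is the smallest modulus among the singular points: 1.
At the order-2 pole -5 set g(σ) = (σ - (-5))^2*f(σ) = (5/6 - σ/12)/(σ + 1).
Order-2 pole: residue = g'(a); g'(-5) = -11/192, so the residue is -11/192.
At the order-1 pole -1 set g(σ) = (σ - (-1))*f(σ) = (5/6 - σ/12)/(σ + 5)**2.
Simple pole: residue = g(a) at a = -1, which is 11/192.
List the singular points by increasing real part (a conjugate pair: the negative imaginary part first).

Radius of convergence at 0: 1.
At -5: a pole of order 2; residue -11/192.
At -1: a pole of order 1; residue 11/192.


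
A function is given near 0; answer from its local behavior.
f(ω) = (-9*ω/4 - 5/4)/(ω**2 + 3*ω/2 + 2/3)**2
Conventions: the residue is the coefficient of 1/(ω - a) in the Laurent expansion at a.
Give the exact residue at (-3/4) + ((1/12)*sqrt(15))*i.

The factor ω**2 + 3*ω/2 + 2/3 splits as (ω - a)(ω - a') with a = (-3/4) + ((1/12)*sqrt(15))*i, a' = (-3/4) - ((1/12)*sqrt(15))*i. At the order-2 pole a set g(ω) = (ω - a)^2*f(ω) = [-9*ω/4 - 5/4] / (ω - a')^2.
Order-2 pole: residue = g'(a); g'((-3/4) + ((1/12)*sqrt(15))*i) = -((21/25)*sqrt(15))*i, so the residue is -((21/25)*sqrt(15))*i.

The residue is -((21/25)*sqrt(15))*i.


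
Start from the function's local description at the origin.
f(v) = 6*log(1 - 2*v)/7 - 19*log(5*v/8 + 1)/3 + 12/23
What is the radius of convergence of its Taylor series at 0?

Branch term (6/7)*log(1 - v/(1/2)): its argument vanishes at v = 1/2, a logarithmic branch point, modulus 1/2.
Branch term (-19/3)*log(1 - v/(-8/5)): its argument vanishes at v = -8/5, a logarithmic branch point, modulus 8/5.
The radius of convergence is the smallest modulus among the singular points: 1/2.

The radius of convergence is 1/2.


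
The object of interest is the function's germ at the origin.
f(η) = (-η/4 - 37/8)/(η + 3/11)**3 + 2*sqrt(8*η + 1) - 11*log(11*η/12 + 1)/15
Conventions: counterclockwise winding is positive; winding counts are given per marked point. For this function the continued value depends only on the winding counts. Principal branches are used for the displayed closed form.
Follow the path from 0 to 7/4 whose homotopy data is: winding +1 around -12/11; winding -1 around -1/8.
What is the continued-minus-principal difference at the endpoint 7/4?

The rational part is single-valued and drops out of the difference; each branch term changes only by its own monodromy.
(2)*sqrt(1 - η/(-1/8)): winding -1 is odd, the square root flips sign, contributing -2*(2)*sqrt(1 - (7/4)/(-1/8)) = -2*(2)*sqrt(15) = -(4)*sqrt(15).
(-11/15)*log(1 - η/(-12/11)): each positive loop around -12/11 adds 2*pi*i to the log, so winding +1 contributes (-11/15)*(1)*2*pi*i = -(22/15)*pi*i.
Summing the contributions at η = 7/4 gives (-(4)*sqrt(15)) - ((22/15)*pi)*i.

Continued minus principal equals (-(4)*sqrt(15)) - ((22/15)*pi)*i.


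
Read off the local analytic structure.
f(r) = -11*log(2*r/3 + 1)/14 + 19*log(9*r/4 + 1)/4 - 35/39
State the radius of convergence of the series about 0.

The radius of convergence is 4/9.

Branch term (19/4)*log(1 - r/(-4/9)): its argument vanishes at r = -4/9, a logarithmic branch point, modulus 4/9.
Branch term (-11/14)*log(1 - r/(-3/2)): its argument vanishes at r = -3/2, a logarithmic branch point, modulus 3/2.
The radius of convergence is the smallest modulus among the singular points: 4/9.


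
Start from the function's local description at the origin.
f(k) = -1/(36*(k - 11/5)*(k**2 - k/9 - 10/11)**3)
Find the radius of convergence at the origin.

The radius of convergence is -1/18 + (1/198)*sqrt(35761).

Denominator factor (k**2 - k/9 - 10/11)^3: discriminant 3251/891, real irrational roots 1/18 + (1/198)*sqrt(35761) and 1/18 - (1/198)*sqrt(35761); poles of order 3, moduli 1/18 + (1/198)*sqrt(35761) and -1/18 + (1/198)*sqrt(35761).
Denominator factor (k - 11/5): pole of order 1 at 11/5, modulus 11/5.
The radius of convergence is the smallest modulus among the singular points: -1/18 + (1/198)*sqrt(35761).


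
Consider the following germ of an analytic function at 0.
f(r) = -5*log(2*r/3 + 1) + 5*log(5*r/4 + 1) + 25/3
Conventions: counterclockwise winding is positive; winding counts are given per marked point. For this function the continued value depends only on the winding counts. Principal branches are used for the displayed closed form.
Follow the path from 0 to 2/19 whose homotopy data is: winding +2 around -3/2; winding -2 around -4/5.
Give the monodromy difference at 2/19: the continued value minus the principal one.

Continued minus principal equals -(40)*pi*i.

The rational part is single-valued and drops out of the difference; each branch term changes only by its own monodromy.
(-5)*log(1 - r/(-3/2)): each positive loop around -3/2 adds 2*pi*i to the log, so winding +2 contributes (-5)*(2)*2*pi*i = -(20)*pi*i.
(5)*log(1 - r/(-4/5)): each positive loop around -4/5 adds 2*pi*i to the log, so winding -2 contributes (5)*(-2)*2*pi*i = -(20)*pi*i.
Summing the contributions at r = 2/19 gives -(40)*pi*i.


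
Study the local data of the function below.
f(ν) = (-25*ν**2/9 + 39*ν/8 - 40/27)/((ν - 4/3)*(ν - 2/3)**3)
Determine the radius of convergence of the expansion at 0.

Denominator factor (ν - 2/3)^3: pole of order 3 at 2/3, modulus 2/3.
Denominator factor (ν - 4/3): pole of order 1 at 4/3, modulus 4/3.
The radius of convergence is the smallest modulus among the singular points: 2/3.

The radius of convergence is 2/3.


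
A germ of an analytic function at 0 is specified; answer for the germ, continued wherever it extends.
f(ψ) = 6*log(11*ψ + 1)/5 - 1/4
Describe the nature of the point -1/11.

The point is a logarithmic branch point.

The term (6/5)*log(1 - ψ/(-1/11)) has argument 1 - -1/11/(-1/11) = 0 at -1/11: a logarithmic (infinitely-sheeted) branch point; the remaining terms are analytic or single-valued there.


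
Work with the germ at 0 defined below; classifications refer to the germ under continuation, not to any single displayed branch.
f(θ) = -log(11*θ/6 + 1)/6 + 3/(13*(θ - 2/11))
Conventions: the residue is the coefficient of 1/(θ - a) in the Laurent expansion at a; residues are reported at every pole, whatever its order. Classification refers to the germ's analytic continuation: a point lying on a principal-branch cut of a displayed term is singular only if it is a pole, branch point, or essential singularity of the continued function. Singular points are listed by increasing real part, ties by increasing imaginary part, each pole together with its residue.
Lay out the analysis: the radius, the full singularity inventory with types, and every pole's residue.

Denominator factor (θ - 2/11): pole of order 1 at 2/11, modulus 2/11.
Branch term (-1/6)*log(1 - θ/(-6/11)): its argument vanishes at θ = -6/11, a logarithmic branch point, modulus 6/11.
The radius of convergence is the smallest modulus among the singular points: 2/11.
The branch term is analytic at 2/11 and contributes nothing to the residue; only the rational part matters.
At the order-1 pole 2/11 set g(θ) = (θ - (2/11))*(rational part) = 3/13.
Simple pole: residue = g(a) at a = 2/11, which is 3/13.
List the singular points by increasing real part (a conjugate pair: the negative imaginary part first).

Radius of convergence at 0: 2/11.
At -6/11: a logarithmic branch point.
At 2/11: a pole of order 1; residue 3/13.


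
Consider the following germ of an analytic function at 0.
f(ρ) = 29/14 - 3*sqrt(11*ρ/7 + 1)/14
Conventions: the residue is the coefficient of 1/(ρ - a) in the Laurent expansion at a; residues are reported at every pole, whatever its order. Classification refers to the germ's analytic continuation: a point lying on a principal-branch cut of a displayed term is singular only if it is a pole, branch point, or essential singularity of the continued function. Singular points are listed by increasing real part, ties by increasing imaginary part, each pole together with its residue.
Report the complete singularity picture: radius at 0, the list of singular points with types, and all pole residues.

Branch term (-3/14)*sqrt(1 - ρ/(-7/11)): its argument vanishes at ρ = -7/11, a square-root branch point, modulus 7/11.
The radius of convergence is the smallest modulus among the singular points: 7/11.

Radius of convergence at 0: 7/11.
At -7/11: an algebraic (square-root) branch point.


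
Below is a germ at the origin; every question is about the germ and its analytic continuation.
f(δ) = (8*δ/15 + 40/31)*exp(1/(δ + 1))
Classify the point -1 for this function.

The exponent 1/(δ - (-1)) has a pole at -1, so exp(1/(δ - (-1))) takes every nonzero value near it: an essential singularity (not a pole of any order).

The point is an essential singularity.


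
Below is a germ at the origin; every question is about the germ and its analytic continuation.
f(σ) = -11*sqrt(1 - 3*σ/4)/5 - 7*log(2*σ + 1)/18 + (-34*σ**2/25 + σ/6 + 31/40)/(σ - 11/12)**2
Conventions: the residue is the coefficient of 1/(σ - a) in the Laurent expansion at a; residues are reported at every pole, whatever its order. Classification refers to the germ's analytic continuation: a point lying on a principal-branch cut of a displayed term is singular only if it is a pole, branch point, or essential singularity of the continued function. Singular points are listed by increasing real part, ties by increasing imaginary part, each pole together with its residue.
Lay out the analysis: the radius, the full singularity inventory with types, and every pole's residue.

Radius of convergence at 0: 1/2.
At -1/2: a logarithmic branch point.
At 11/12: a pole of order 2; residue -349/150.
At 4/3: an algebraic (square-root) branch point.

Denominator factor (σ - 11/12)^2: pole of order 2 at 11/12, modulus 11/12.
Branch term (-11/5)*sqrt(1 - σ/(4/3)): its argument vanishes at σ = 4/3, a square-root branch point, modulus 4/3.
Branch term (-7/18)*log(1 - σ/(-1/2)): its argument vanishes at σ = -1/2, a logarithmic branch point, modulus 1/2.
The radius of convergence is the smallest modulus among the singular points: 1/2.
The branch terms are analytic at 11/12 and contribute nothing to the residue; only the rational part matters.
At the order-2 pole 11/12 set g(σ) = (σ - (11/12))^2*(rational part) = -34*σ**2/25 + σ/6 + 31/40.
Order-2 pole: residue = g'(a); g'(11/12) = -349/150, so the residue is -349/150.
List the singular points by increasing real part (a conjugate pair: the negative imaginary part first).


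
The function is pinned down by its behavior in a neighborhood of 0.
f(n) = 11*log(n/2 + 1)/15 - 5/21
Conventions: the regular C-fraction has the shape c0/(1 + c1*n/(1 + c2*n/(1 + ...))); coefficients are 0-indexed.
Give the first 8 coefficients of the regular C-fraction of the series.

The regular C-fraction coefficients are [-5/21, 77/50, -129/100, -25/1548, 103/387, 129/2060, 193/1030, 927/10808].

Taylor coefficients (expand at 0): a_0 = -5/21, a_1 = 11/30, a_2 = -11/120, a_3 = 11/360, a_4 = -11/960, a_5 = 11/2400, a_6 = -11/5760, a_7 = 11/13440.
c0 = a_0 = -5/21. Peel one level at a time: if S = 1 + c*n/S' with S'(0) = 1, then c is the n-coefficient of S and S' = c*n/(S - 1).
S_1 = c0/f = 1 + (77/50)*n + (9933/5000)*n^2 + ...; c1 = 77/50.
S_2 = c1*n/(S_1 - 1) = 1 + (-129/100)*n + (-1/48)*n^2 + ...; c2 = -129/100.
S_3 = c2*n/(S_2 - 1) = 1 + (-25/1548)*n + (2575/599076)*n^2 + ...; c3 = -25/1548.
S_4 = c3*n/(S_3 - 1) = 1 + (103/387)*n + (-1/60)*n^2 + ...; c4 = 103/387.
S_5 = c4*n/(S_4 - 1) = 1 + (129/2060)*n + (-24897/2121800)*n^2 + ...; c5 = 129/2060.
S_6 = c5*n/(S_5 - 1) = 1 + (193/1030)*n + (-9/560)*n^2 + ...; c6 = 193/1030.
S_7 = c6*n/(S_6 - 1) = 1 + (927/10808)*n + ...; c7 = 927/10808.


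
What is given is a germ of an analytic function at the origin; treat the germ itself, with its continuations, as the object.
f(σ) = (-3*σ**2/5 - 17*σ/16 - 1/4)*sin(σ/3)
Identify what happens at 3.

There is no denominator, hence no pole anywhere.
The factor sin(σ/3) is entire.
So the germ continues analytically to 3.

The point is a regular point.


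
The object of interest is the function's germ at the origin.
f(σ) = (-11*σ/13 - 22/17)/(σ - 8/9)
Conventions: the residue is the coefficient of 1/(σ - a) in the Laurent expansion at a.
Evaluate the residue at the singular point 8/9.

The residue is -4070/1989.

At the order-1 pole 8/9 set g(σ) = (σ - (8/9))*f(σ) = -11*σ/13 - 22/17.
Simple pole: residue = g(a) at a = 8/9, which is -4070/1989.


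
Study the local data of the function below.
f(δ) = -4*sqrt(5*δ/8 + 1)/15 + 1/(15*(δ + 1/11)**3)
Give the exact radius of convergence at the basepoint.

Denominator factor (δ + 1/11)^3: pole of order 3 at -1/11, modulus 1/11.
Branch term (-4/15)*sqrt(1 - δ/(-8/5)): its argument vanishes at δ = -8/5, a square-root branch point, modulus 8/5.
The radius of convergence is the smallest modulus among the singular points: 1/11.

The radius of convergence is 1/11.


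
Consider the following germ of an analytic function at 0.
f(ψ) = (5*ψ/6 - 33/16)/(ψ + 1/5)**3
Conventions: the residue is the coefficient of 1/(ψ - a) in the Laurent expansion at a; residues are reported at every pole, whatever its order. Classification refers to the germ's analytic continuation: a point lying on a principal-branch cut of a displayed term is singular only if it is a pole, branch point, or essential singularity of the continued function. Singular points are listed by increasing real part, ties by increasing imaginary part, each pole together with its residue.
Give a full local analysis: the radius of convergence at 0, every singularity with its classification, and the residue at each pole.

Radius of convergence at 0: 1/5.
At -1/5: a pole of order 3; residue 0.

Denominator factor (ψ + 1/5)^3: pole of order 3 at -1/5, modulus 1/5.
The radius of convergence is the smallest modulus among the singular points: 1/5.
At the order-3 pole -1/5 set g(ψ) = (ψ - (-1/5))^3*f(ψ) = 5*ψ/6 - 33/16.
Order-3 pole: residue = g''(a)/2; g''(-1/5) = 0, so the residue is 0.


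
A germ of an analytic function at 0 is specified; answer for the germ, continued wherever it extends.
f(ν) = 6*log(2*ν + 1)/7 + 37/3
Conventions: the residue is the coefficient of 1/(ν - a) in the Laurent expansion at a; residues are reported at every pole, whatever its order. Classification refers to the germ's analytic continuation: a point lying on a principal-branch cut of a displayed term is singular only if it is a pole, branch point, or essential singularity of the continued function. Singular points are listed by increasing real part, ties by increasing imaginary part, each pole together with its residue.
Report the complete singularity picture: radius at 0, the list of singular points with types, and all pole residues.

Radius of convergence at 0: 1/2.
At -1/2: a logarithmic branch point.

Branch term (6/7)*log(1 - ν/(-1/2)): its argument vanishes at ν = -1/2, a logarithmic branch point, modulus 1/2.
The radius of convergence is the smallest modulus among the singular points: 1/2.


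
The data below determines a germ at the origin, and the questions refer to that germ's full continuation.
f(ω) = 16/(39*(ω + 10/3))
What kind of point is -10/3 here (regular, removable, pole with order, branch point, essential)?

The denominator factor ω + 10/3 vanishes at -10/3 and appears to the power 1; the numerator there equals 16/39, nonzero, and no other factor vanishes.
Hence a pole whose order is the multiplicity, 1.

The point is a pole of order 1.


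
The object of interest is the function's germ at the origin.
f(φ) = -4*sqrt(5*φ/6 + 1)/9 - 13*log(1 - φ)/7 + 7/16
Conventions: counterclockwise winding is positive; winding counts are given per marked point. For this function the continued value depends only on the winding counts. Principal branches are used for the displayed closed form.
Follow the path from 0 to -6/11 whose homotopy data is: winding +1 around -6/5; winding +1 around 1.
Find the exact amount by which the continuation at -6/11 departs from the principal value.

The rational part is single-valued and drops out of the difference; each branch term changes only by its own monodromy.
(-4/9)*sqrt(1 - φ/(-6/5)): winding +1 is odd, the square root flips sign, contributing -2*(-4/9)*sqrt(1 - (-6/11)/(-6/5)) = -2*(-4/9)*sqrt(6/11) = (8/99)*sqrt(66).
(-13/7)*log(1 - φ/(1)): each positive loop around 1 adds 2*pi*i to the log, so winding +1 contributes (-13/7)*(1)*2*pi*i = -(26/7)*pi*i.
Summing the contributions at φ = -6/11 gives ((8/99)*sqrt(66)) - ((26/7)*pi)*i.

Continued minus principal equals ((8/99)*sqrt(66)) - ((26/7)*pi)*i.


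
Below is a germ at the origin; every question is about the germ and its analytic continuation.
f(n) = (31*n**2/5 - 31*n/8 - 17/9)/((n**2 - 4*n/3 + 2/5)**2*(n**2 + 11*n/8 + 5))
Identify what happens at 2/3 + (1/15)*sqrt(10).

The denominator factor n**2 - 4*n/3 + 2/5 vanishes at 2/3 + (1/15)*sqrt(10) and appears to the power 2; the numerator there equals -1297/900 + (527/1800)*sqrt(10), nonzero, and no other factor vanishes.
Hence a pole whose order is the multiplicity, 2.

The point is a pole of order 2.


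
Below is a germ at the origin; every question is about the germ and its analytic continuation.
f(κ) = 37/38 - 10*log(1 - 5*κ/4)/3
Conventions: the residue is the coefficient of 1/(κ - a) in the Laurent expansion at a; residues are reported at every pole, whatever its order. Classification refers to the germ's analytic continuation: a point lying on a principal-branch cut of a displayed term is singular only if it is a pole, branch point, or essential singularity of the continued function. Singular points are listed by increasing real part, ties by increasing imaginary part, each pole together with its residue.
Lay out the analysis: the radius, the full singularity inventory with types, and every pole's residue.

Radius of convergence at 0: 4/5.
At 4/5: a logarithmic branch point.

Branch term (-10/3)*log(1 - κ/(4/5)): its argument vanishes at κ = 4/5, a logarithmic branch point, modulus 4/5.
The radius of convergence is the smallest modulus among the singular points: 4/5.


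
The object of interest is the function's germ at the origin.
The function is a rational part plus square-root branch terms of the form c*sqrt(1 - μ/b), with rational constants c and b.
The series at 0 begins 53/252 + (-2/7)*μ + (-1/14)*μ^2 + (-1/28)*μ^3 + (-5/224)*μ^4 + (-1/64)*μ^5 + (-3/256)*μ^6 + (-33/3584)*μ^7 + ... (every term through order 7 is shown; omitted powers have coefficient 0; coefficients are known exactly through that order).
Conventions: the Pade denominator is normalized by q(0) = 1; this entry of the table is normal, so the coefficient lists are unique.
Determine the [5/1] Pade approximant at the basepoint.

Taylor coefficients needed (read off): a_0 = 53/252, a_1 = -2/7, a_2 = -1/14, a_3 = -1/28, a_4 = -5/224, a_5 = -1/64, a_6 = -3/256.
Write the denominator as Q(μ) = 1 + q1*μ. Requiring Q*f - P = O(μ^7) with deg P <= 5 kills the coefficients of μ^6..μ^6 in Q*f:
  μ^6: a_6 + q1*a_5 = 0, i.e. -3/256 + (-1/64)*q1 = 0.
Solving this linear system: q1 = -3/4.
The numerator is Q*f truncated at degree 5: P0 = a_0 = 53/252; P1 = a_1 + q1*a_0 = -149/336; P2 = a_2 + q1*a_1 = 1/7; P3 = a_3 + q1*a_2 = 1/56; P4 = a_4 + q1*a_3 = 1/224; P5 = a_5 + q1*a_4 = 1/896.

The Pade approximant has numerator coefficients [53/252, -149/336, 1/7, 1/56, 1/224, 1/896]; denominator coefficients [1, -3/4].


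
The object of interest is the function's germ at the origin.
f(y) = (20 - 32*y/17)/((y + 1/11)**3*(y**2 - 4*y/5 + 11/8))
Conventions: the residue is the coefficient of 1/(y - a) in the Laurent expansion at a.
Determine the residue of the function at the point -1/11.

The residue is -5886214400/1440146061.

At the order-3 pole -1/11 set g(y) = (y - (-1/11))^3*f(y) = (20 - 32*y/17)/(y**2 - 4*y/5 + 11/8).
Order-3 pole: residue = g''(a)/2; g''(-1/11) = -11772428800/1440146061, so the residue is -5886214400/1440146061.


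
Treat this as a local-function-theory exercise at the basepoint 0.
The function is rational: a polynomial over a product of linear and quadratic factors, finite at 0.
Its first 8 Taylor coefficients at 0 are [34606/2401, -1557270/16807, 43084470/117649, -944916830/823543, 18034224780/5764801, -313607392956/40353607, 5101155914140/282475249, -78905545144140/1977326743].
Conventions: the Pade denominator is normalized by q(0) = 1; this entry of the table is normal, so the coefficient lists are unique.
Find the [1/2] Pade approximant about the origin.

The Pade approximant has numerator coefficients [34606/2401, -849178/50421]; denominator coefficients [1, 1436/273, 765/91].

Taylor coefficients needed (read off): a_0 = 34606/2401, a_1 = -1557270/16807, a_2 = 43084470/117649, a_3 = -944916830/823543.
Write the denominator as Q(λ) = 1 + q1*λ + q2*λ^2. Requiring Q*f - P = O(λ^4) with deg P <= 1 kills the coefficients of λ^2..λ^3 in Q*f:
  λ^2: a_2 + q1*a_1 + q2*a_0 = 0, i.e. 43084470/117649 + (-1557270/16807)*q1 + (34606/2401)*q2 = 0.
  λ^3: a_3 + q1*a_2 + q2*a_1 = 0, i.e. -944916830/823543 + (43084470/117649)*q1 + (-1557270/16807)*q2 = 0.
Solving this linear system: q1 = 1436/273, q2 = 765/91.
The numerator is Q*f truncated at degree 1: P0 = a_0 = 34606/2401; P1 = a_1 + q1*a_0 = -849178/50421.


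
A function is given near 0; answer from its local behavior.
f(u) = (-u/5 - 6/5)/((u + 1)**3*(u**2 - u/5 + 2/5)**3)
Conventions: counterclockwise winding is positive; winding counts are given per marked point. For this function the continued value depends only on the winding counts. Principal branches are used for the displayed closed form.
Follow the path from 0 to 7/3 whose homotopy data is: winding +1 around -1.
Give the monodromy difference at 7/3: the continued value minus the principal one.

Continued minus principal equals 0.

The function is rational, hence single-valued: continuing it around any pole returns the same value, so the difference is 0.


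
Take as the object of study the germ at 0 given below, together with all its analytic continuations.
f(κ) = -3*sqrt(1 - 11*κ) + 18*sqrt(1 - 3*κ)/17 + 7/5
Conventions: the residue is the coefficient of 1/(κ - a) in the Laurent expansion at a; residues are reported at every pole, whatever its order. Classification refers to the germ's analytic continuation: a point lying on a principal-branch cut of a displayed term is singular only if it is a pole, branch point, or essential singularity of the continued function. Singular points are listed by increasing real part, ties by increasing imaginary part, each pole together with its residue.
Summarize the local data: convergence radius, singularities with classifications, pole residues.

Radius of convergence at 0: 1/11.
At 1/11: an algebraic (square-root) branch point.
At 1/3: an algebraic (square-root) branch point.

Branch term (18/17)*sqrt(1 - κ/(1/3)): its argument vanishes at κ = 1/3, a square-root branch point, modulus 1/3.
Branch term (-3)*sqrt(1 - κ/(1/11)): its argument vanishes at κ = 1/11, a square-root branch point, modulus 1/11.
The radius of convergence is the smallest modulus among the singular points: 1/11.
List the singular points by increasing real part (a conjugate pair: the negative imaginary part first).


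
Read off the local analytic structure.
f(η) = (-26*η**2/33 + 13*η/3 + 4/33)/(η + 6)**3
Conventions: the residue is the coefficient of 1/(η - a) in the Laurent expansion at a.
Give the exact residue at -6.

At the order-3 pole -6 set g(η) = (η - (-6))^3*f(η) = -26*η**2/33 + 13*η/3 + 4/33.
Order-3 pole: residue = g''(a)/2; g''(-6) = -52/33, so the residue is -26/33.

The residue is -26/33.


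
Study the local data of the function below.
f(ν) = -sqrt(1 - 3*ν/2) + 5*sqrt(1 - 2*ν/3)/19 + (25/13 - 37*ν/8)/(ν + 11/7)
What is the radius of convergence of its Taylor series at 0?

The radius of convergence is 2/3.

Denominator factor (ν + 11/7): pole of order 1 at -11/7, modulus 11/7.
Branch term (5/19)*sqrt(1 - ν/(3/2)): its argument vanishes at ν = 3/2, a square-root branch point, modulus 3/2.
Branch term (-1)*sqrt(1 - ν/(2/3)): its argument vanishes at ν = 2/3, a square-root branch point, modulus 2/3.
The radius of convergence is the smallest modulus among the singular points: 2/3.


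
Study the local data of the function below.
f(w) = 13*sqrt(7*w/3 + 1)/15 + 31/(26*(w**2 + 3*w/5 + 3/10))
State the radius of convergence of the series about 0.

The radius of convergence is 3/7.

Denominator factor (w**2 + 3*w/5 + 3/10): discriminant -21/25, complex-conjugate roots (-3/10) + ((1/10)*sqrt(21))*i and (-3/10) - ((1/10)*sqrt(21))*i; poles of order 1, moduli (1/10)*sqrt(30) and (1/10)*sqrt(30).
Branch term (13/15)*sqrt(1 - w/(-3/7)): its argument vanishes at w = -3/7, a square-root branch point, modulus 3/7.
The radius of convergence is the smallest modulus among the singular points: 3/7.


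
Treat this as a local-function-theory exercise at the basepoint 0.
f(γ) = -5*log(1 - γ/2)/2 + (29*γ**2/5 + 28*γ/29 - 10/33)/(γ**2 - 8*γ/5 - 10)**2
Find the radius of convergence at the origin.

The radius of convergence is 2.

Denominator factor (γ**2 - 8*γ/5 - 10)^2: discriminant 1064/25, real irrational roots 4/5 + (1/5)*sqrt(266) and 4/5 - (1/5)*sqrt(266); poles of order 2, moduli 4/5 + (1/5)*sqrt(266) and -4/5 + (1/5)*sqrt(266).
Branch term (-5/2)*log(1 - γ/(2)): its argument vanishes at γ = 2, a logarithmic branch point, modulus 2.
The radius of convergence is the smallest modulus among the singular points: 2.


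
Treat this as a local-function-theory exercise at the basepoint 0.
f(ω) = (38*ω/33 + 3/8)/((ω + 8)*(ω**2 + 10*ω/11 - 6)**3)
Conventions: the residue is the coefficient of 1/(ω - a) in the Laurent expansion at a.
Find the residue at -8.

At the order-1 pole -8 set g(ω) = (ω - (-8))*f(ω) = (38*ω/33 + 3/8)/(ω**2 + 10*ω/11 - 6)**3.
Simple pole: residue = g(a) at a = -8, which is -282293/4169786688.

The residue is -282293/4169786688.


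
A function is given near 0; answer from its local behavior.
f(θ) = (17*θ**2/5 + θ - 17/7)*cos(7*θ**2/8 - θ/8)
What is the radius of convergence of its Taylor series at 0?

The factor cos(7*θ**2/8 - θ/8) is entire and contributes no finite singular point.
The polynomial part has no poles.
No finite singular points: the Taylor series at 0 converges everywhere.

The radius of convergence is infinite.


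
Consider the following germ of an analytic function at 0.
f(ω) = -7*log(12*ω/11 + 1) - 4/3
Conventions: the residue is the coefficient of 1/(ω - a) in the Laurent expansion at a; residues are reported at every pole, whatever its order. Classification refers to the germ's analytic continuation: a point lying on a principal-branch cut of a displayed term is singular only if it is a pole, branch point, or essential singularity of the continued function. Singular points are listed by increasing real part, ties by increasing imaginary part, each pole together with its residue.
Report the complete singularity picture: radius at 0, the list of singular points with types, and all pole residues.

Radius of convergence at 0: 11/12.
At -11/12: a logarithmic branch point.

Branch term (-7)*log(1 - ω/(-11/12)): its argument vanishes at ω = -11/12, a logarithmic branch point, modulus 11/12.
The radius of convergence is the smallest modulus among the singular points: 11/12.


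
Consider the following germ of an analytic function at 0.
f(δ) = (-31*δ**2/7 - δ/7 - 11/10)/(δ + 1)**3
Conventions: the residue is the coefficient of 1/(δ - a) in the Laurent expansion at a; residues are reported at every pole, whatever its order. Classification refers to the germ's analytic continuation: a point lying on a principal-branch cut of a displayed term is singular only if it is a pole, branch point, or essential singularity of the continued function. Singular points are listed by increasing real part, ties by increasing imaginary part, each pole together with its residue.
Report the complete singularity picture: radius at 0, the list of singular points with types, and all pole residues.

Radius of convergence at 0: 1.
At -1: a pole of order 3; residue -31/7.

Denominator factor (δ + 1)^3: pole of order 3 at -1, modulus 1.
The radius of convergence is the smallest modulus among the singular points: 1.
At the order-3 pole -1 set g(δ) = (δ - (-1))^3*f(δ) = -31*δ**2/7 - δ/7 - 11/10.
Order-3 pole: residue = g''(a)/2; g''(-1) = -62/7, so the residue is -31/7.


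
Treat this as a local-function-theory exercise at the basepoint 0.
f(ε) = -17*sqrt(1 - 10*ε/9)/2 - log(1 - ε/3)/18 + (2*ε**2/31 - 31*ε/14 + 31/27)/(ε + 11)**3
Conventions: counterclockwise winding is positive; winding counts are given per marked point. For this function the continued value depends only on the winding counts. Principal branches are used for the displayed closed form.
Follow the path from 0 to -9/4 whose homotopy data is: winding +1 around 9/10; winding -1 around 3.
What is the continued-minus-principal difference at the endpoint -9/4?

The rational part is single-valued and drops out of the difference; each branch term changes only by its own monodromy.
(-1/18)*log(1 - ε/(3)): each positive loop around 3 adds 2*pi*i to the log, so winding -1 contributes (-1/18)*(-1)*2*pi*i = (1/9)*pi*i.
(-17/2)*sqrt(1 - ε/(9/10)): winding +1 is odd, the square root flips sign, contributing -2*(-17/2)*sqrt(1 - (-9/4)/(9/10)) = -2*(-17/2)*sqrt(7/2) = (17/2)*sqrt(14).
Summing the contributions at ε = -9/4 gives ((17/2)*sqrt(14)) + ((1/9)*pi)*i.

Continued minus principal equals ((17/2)*sqrt(14)) + ((1/9)*pi)*i.


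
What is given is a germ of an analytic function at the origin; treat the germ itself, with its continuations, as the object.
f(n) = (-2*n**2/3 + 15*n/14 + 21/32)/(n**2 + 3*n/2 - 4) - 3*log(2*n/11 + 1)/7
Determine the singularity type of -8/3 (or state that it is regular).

Denominator factors: n**2 + 3*n/2 - 4 = -8/9 at n = -8/3 — none vanishes.
Branch term log(1 - n/(-11/2)): argument at -8/3 is 17/33, nonzero, so -8/3 is not its branch point (a point on a principal cut is still regular for the continued germ).
So the germ continues analytically to -8/3.

The point is a regular point.
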